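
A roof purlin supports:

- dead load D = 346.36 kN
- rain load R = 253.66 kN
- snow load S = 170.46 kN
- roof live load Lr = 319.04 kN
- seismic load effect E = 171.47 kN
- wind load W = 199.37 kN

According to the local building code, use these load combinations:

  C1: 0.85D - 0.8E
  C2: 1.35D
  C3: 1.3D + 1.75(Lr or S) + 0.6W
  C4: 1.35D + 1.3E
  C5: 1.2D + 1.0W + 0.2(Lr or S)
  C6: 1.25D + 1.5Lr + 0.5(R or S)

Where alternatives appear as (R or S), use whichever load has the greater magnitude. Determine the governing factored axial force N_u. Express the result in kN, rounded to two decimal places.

1128.21 kN

(Lr or S) → Lr = 319.04 kN; (R or S) → R = 253.66 kN.
C1: 0.85(346.36) - 0.8(171.47) = 294.41 - 137.18 = 157.23
C2: 1.35(346.36) = 467.59
C3: 1.3(346.36) + 1.75(319.04) + 0.6(199.37) = 450.27 + 558.32 + 119.62 = 1128.21
C4: 1.35(346.36) + 1.3(171.47) = 467.59 + 222.91 = 690.50
C5: 1.2(346.36) + 1.0(199.37) + 0.2(319.04) = 415.63 + 199.37 + 63.81 = 678.81
C6: 1.25(346.36) + 1.5(319.04) + 0.5(253.66) = 432.95 + 478.56 + 126.83 = 1038.34
Maximum is from combination 3.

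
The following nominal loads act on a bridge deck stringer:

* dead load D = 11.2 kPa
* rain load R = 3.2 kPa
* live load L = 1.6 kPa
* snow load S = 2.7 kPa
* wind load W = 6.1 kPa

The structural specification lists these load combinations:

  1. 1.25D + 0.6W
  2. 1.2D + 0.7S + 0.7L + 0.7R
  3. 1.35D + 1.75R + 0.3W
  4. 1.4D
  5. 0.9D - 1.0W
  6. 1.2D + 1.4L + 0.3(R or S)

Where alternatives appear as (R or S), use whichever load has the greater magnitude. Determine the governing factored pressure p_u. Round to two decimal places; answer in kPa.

22.55 kPa

(R or S) → R = 3.2 kPa.
1. 1.25(11.2) + 0.6(6.1) = 17.66
2. 1.2(11.2) + 0.7(2.7) + 0.7(1.6) + 0.7(3.2) = 18.69
3. 1.35(11.2) + 1.75(3.2) + 0.3(6.1) = 22.55
4. 1.4(11.2) = 15.68
5. 0.9(11.2) - 1.0(6.1) = 3.98
6. 1.2(11.2) + 1.4(1.6) + 0.3(3.2) = 16.64
Maximum is from combination 3.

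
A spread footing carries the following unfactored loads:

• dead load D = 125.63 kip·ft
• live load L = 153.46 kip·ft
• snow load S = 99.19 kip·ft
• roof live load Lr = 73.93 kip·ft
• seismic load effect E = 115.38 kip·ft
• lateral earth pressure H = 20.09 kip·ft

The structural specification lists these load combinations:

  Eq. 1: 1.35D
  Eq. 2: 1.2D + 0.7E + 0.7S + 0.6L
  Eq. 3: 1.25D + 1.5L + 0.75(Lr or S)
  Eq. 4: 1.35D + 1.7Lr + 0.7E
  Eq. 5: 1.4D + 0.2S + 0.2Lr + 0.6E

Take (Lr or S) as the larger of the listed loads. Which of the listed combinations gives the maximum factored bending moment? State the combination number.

(Lr or S) → S = 99.19 kip·ft.
Eq. 1: 1.35(125.63) = 169.60
Eq. 2: 1.2(125.63) + 0.7(115.38) + 0.7(99.19) + 0.6(153.46) = 393.03
Eq. 3: 1.25(125.63) + 1.5(153.46) + 0.75(99.19) = 157.04 + 230.19 + 74.39 = 461.62
Eq. 4: 1.35(125.63) + 1.7(73.93) + 0.7(115.38) = 169.60 + 125.68 + 80.77 = 376.05
Eq. 5: 1.4(125.63) + 0.2(99.19) + 0.2(73.93) + 0.6(115.38) = 279.73
The largest value is 461.62 kip·ft from combination 3.

Combination 3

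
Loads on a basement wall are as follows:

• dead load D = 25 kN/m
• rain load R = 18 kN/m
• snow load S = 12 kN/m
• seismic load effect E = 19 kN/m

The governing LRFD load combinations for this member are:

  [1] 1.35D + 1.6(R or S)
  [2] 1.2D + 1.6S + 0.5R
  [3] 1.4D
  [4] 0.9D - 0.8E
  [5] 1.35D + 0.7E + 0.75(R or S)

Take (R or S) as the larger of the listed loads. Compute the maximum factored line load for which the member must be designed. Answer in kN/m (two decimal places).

62.55 kN/m

(R or S) → R = 18 kN/m.
[1] 1.35(25) + 1.6(18) = 33.75 + 28.80 = 62.55
[2] 1.2(25) + 1.6(12) + 0.5(18) = 30.00 + 19.20 + 9.00 = 58.20
[3] 1.4(25) = 35.00
[4] 0.9(25) - 0.8(19) = 22.50 - 15.20 = 7.30
[5] 1.35(25) + 0.7(19) + 0.75(18) = 33.75 + 13.30 + 13.50 = 60.55
Maximum is from combination 1.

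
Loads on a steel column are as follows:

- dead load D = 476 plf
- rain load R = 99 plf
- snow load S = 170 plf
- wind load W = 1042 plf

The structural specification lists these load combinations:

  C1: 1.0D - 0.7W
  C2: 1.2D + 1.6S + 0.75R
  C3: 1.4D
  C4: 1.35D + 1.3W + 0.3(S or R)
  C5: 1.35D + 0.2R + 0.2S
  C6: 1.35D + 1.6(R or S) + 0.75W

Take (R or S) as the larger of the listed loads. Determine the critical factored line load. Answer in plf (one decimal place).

2048.2 plf

(S or R) → S = 170 plf; (R or S) → S = 170 plf.
C1: 1.0(476) - 0.7(1042) = -253.4
C2: 1.2(476) + 1.6(170) + 0.75(99) = 917.5
C3: 1.4(476) = 666.4
C4: 1.35(476) + 1.3(1042) + 0.3(170) = 2048.2
C5: 1.35(476) + 0.2(99) + 0.2(170) = 696.4
C6: 1.35(476) + 1.6(170) + 0.75(1042) = 1696.1
The controlling combination is 4, giving 2048.2 plf.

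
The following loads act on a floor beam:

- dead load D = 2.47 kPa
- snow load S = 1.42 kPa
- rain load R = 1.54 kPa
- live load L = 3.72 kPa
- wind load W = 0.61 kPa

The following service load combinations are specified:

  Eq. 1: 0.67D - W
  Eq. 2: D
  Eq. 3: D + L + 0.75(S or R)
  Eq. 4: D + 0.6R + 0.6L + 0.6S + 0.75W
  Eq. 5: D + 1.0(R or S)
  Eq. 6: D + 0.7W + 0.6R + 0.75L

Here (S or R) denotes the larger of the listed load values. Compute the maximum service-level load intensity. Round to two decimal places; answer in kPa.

7.35 kPa

(S or R) → R = 1.54 kPa; (R or S) → R = 1.54 kPa.
Eq. 1: 0.67(2.47) - 1.0(0.61) = 1.65 - 0.61 = 1.04
Eq. 2: 1.0(2.47) = 2.47
Eq. 3: 1.0(2.47) + 1.0(3.72) + 0.75(1.54) = 2.47 + 3.72 + 1.16 = 7.35
Eq. 4: 1.0(2.47) + 0.6(1.54) + 0.6(3.72) + 0.6(1.42) + 0.75(0.61) = 6.94
Eq. 5: 1.0(2.47) + 1.0(1.54) = 2.47 + 1.54 = 4.01
Eq. 6: 1.0(2.47) + 0.7(0.61) + 0.6(1.54) + 0.75(3.72) = 2.47 + 0.43 + 0.92 + 2.79 = 6.61
Maximum is from combination 3.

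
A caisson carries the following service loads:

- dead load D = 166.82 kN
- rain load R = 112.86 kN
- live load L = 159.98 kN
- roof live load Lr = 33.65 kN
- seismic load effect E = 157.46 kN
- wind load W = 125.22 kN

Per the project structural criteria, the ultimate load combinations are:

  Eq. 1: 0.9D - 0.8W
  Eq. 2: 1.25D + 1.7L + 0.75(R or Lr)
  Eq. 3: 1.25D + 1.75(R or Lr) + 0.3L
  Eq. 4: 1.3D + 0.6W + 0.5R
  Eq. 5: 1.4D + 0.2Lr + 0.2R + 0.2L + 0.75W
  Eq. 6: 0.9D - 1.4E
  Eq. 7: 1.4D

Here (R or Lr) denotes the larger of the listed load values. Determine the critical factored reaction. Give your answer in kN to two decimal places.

(R or Lr) → R = 112.86 kN.
Eq. 1: 0.9(166.82) - 0.8(125.22) = 150.14 - 100.18 = 49.96
Eq. 2: 1.25(166.82) + 1.7(159.98) + 0.75(112.86) = 565.14
Eq. 3: 1.25(166.82) + 1.75(112.86) + 0.3(159.98) = 454.02
Eq. 4: 1.3(166.82) + 0.6(125.22) + 0.5(112.86) = 216.87 + 75.13 + 56.43 = 348.43
Eq. 5: 1.4(166.82) + 0.2(33.65) + 0.2(112.86) + 0.2(159.98) + 0.75(125.22) = 388.76
Eq. 6: 0.9(166.82) - 1.4(157.46) = -70.31
Eq. 7: 1.4(166.82) = 233.55
Maximum is from combination 2.

565.14 kN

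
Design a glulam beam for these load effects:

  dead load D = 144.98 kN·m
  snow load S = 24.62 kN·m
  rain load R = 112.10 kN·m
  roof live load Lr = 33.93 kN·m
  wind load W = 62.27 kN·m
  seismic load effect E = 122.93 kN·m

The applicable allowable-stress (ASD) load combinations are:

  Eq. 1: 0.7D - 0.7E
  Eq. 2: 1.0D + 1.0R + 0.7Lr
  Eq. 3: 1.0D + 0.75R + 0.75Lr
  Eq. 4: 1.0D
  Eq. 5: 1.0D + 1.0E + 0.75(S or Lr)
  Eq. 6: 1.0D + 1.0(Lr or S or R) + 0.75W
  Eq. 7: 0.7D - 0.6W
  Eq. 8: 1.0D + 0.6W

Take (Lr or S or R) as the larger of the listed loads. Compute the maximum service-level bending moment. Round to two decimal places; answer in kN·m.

(S or Lr) → Lr = 33.93 kN·m; (Lr or S or R) → R = 112.10 kN·m.
Eq. 1: 0.7(144.98) - 0.7(122.93) = 101.49 - 86.05 = 15.44
Eq. 2: 1.0(144.98) + 1.0(112.10) + 0.7(33.93) = 144.98 + 112.10 + 23.75 = 280.83
Eq. 3: 1.0(144.98) + 0.75(112.10) + 0.75(33.93) = 254.50
Eq. 4: 1.0(144.98) = 144.98
Eq. 5: 1.0(144.98) + 1.0(122.93) + 0.75(33.93) = 144.98 + 122.93 + 25.45 = 293.36
Eq. 6: 1.0(144.98) + 1.0(112.10) + 0.75(62.27) = 144.98 + 112.10 + 46.70 = 303.78
Eq. 7: 0.7(144.98) - 0.6(62.27) = 64.12
Eq. 8: 1.0(144.98) + 0.6(62.27) = 144.98 + 37.36 = 182.34
The controlling combination is 6, giving 303.78 kN·m.

303.78 kN·m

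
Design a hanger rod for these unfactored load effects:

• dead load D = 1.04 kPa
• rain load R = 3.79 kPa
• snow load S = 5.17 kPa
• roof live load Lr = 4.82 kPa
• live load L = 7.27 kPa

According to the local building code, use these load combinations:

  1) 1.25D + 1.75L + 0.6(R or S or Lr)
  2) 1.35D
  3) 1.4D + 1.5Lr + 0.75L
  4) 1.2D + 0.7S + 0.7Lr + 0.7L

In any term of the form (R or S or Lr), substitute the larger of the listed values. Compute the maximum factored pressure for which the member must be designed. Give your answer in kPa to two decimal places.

(R or S or Lr) → S = 5.17 kPa.
1) 1.25(1.04) + 1.75(7.27) + 0.6(5.17) = 17.12
2) 1.35(1.04) = 1.40
3) 1.4(1.04) + 1.5(4.82) + 0.75(7.27) = 14.14
4) 1.2(1.04) + 0.7(5.17) + 0.7(4.82) + 0.7(7.27) = 13.33
Combination 1 governs: p_u = 17.12 kPa.

17.12 kPa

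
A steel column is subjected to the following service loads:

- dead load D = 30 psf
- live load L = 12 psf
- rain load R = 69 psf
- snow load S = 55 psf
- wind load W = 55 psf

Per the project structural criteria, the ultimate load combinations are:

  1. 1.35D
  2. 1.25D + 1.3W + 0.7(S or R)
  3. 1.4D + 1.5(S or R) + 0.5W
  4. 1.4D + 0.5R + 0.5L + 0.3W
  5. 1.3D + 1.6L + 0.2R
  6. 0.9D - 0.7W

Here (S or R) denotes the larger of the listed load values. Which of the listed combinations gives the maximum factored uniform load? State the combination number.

Combination 3

(S or R) → R = 69 psf.
1. 1.35(30) = 40.5
2. 1.25(30) + 1.3(55) + 0.7(69) = 157.3
3. 1.4(30) + 1.5(69) + 0.5(55) = 173.0
4. 1.4(30) + 0.5(69) + 0.5(12) + 0.3(55) = 99.0
5. 1.3(30) + 1.6(12) + 0.2(69) = 72.0
6. 0.9(30) - 0.7(55) = -11.5
The largest value is 173.0 psf from combination 3.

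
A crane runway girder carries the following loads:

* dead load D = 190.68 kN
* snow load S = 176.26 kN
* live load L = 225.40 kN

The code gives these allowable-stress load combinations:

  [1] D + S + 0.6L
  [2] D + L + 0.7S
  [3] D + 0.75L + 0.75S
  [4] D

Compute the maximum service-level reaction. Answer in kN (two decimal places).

[1] 1.0(190.68) + 1.0(176.26) + 0.6(225.40) = 502.18
[2] 1.0(190.68) + 1.0(225.40) + 0.7(176.26) = 539.46
[3] 1.0(190.68) + 0.75(225.40) + 0.75(176.26) = 491.93
[4] 1.0(190.68) = 190.68
Maximum is from combination 2.

539.46 kN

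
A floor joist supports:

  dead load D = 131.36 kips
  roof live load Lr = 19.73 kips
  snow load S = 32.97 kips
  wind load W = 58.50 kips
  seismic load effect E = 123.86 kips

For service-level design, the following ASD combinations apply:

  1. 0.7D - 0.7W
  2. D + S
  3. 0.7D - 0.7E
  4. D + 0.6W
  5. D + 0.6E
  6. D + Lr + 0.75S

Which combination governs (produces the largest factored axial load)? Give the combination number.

Combination 5

1. 0.7(131.36) - 0.7(58.50) = 91.95 - 40.95 = 51.00
2. 1.0(131.36) + 1.0(32.97) = 131.36 + 32.97 = 164.33
3. 0.7(131.36) - 0.7(123.86) = 91.95 - 86.70 = 5.25
4. 1.0(131.36) + 0.6(58.50) = 131.36 + 35.10 = 166.46
5. 1.0(131.36) + 0.6(123.86) = 131.36 + 74.32 = 205.68
6. 1.0(131.36) + 1.0(19.73) + 0.75(32.97) = 131.36 + 19.73 + 24.73 = 175.82
The largest value is 205.68 kips from combination 5.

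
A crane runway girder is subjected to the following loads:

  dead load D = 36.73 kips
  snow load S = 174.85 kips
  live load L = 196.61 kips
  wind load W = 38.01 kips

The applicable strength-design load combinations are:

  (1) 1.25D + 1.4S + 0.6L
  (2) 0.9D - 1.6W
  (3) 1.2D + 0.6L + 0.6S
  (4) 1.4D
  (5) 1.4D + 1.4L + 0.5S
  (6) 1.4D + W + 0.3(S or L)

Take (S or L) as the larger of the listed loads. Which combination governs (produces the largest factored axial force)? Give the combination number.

(S or L) → L = 196.61 kips.
(1) 1.25(36.73) + 1.4(174.85) + 0.6(196.61) = 45.91 + 244.79 + 117.97 = 408.67
(2) 0.9(36.73) - 1.6(38.01) = 33.06 - 60.82 = -27.76
(3) 1.2(36.73) + 0.6(196.61) + 0.6(174.85) = 266.95
(4) 1.4(36.73) = 51.42
(5) 1.4(36.73) + 1.4(196.61) + 0.5(174.85) = 51.42 + 275.25 + 87.43 = 414.10
(6) 1.4(36.73) + 1.0(38.01) + 0.3(196.61) = 148.42
The largest value is 414.10 kips from combination 5.

Combination 5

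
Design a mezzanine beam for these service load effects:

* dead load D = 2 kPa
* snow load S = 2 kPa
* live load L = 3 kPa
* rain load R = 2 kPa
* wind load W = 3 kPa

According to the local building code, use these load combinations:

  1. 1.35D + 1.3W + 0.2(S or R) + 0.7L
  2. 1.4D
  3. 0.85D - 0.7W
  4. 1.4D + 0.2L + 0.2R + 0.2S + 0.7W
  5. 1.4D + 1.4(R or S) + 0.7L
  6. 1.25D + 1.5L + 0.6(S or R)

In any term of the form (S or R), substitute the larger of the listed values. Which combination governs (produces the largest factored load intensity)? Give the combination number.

Combination 1

(S or R) → S = 2 kPa; (R or S) → R = 2 kPa.
1. 1.35(2) + 1.3(3) + 0.2(2) + 0.7(3) = 9.10
2. 1.4(2) = 2.80
3. 0.85(2) - 0.7(3) = -0.40
4. 1.4(2) + 0.2(3) + 0.2(2) + 0.2(2) + 0.7(3) = 6.30
5. 1.4(2) + 1.4(2) + 0.7(3) = 7.70
6. 1.25(2) + 1.5(3) + 0.6(2) = 8.20
The largest value is 9.10 kPa from combination 1.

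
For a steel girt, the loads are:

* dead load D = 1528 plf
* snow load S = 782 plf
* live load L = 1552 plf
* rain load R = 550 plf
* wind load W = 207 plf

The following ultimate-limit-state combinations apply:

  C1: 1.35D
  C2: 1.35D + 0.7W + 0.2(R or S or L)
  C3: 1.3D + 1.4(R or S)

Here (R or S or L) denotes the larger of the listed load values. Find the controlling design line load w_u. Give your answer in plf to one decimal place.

3081.2 plf

(R or S or L) → L = 1552 plf; (R or S) → S = 782 plf.
C1: 1.35(1528) = 2062.8
C2: 1.35(1528) + 0.7(207) + 0.2(1552) = 2062.8 + 144.9 + 310.4 = 2518.1
C3: 1.3(1528) + 1.4(782) = 1986.4 + 1094.8 = 3081.2
Combination 3 governs: w_u = 3081.2 plf.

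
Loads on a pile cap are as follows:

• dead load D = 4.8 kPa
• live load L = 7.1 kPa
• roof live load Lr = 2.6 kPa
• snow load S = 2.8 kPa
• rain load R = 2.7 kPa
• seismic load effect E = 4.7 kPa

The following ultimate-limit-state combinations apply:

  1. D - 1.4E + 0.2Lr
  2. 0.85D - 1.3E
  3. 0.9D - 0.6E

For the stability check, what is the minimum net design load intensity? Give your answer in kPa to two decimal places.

1. 1.0(4.8) - 1.4(4.7) + 0.2(2.6) = 4.80 - 6.58 + 0.52 = -1.26
2. 0.85(4.8) - 1.3(4.7) = 4.08 - 6.11 = -2.03
3. 0.9(4.8) - 0.6(4.7) = 4.32 - 2.82 = 1.50
Combination 2 gives the minimum: -2.03 kPa.

-2.03 kPa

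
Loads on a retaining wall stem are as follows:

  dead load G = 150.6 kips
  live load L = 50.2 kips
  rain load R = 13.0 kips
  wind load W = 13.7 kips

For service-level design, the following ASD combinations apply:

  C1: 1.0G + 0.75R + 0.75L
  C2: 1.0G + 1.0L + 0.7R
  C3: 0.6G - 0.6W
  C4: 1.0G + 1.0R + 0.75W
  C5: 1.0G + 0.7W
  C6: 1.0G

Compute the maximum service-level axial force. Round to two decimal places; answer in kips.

C1: 1.0(150.6) + 0.75(13.0) + 0.75(50.2) = 150.60 + 9.75 + 37.65 = 198.00
C2: 1.0(150.6) + 1.0(50.2) + 0.7(13.0) = 150.60 + 50.20 + 9.10 = 209.90
C3: 0.6(150.6) - 0.6(13.7) = 90.36 - 8.22 = 82.14
C4: 1.0(150.6) + 1.0(13.0) + 0.75(13.7) = 150.60 + 13.00 + 10.28 = 173.88
C5: 1.0(150.6) + 0.7(13.7) = 150.60 + 9.59 = 160.19
C6: 1.0(150.6) = 150.60
Combination 2 governs: P = 209.90 kips.

209.90 kips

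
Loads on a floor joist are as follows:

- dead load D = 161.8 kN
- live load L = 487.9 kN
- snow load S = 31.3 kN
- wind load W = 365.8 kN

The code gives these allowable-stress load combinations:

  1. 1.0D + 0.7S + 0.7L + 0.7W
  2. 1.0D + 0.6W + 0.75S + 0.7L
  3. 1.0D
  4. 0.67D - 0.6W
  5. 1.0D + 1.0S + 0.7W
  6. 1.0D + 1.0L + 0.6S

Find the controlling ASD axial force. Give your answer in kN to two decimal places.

781.30 kN

1. 1.0(161.8) + 0.7(31.3) + 0.7(487.9) + 0.7(365.8) = 161.80 + 21.91 + 341.53 + 256.06 = 781.30
2. 1.0(161.8) + 0.6(365.8) + 0.75(31.3) + 0.7(487.9) = 161.80 + 219.48 + 23.48 + 341.53 = 746.29
3. 1.0(161.8) = 161.80
4. 0.67(161.8) - 0.6(365.8) = 108.41 - 219.48 = -111.07
5. 1.0(161.8) + 1.0(31.3) + 0.7(365.8) = 161.80 + 31.30 + 256.06 = 449.16
6. 1.0(161.8) + 1.0(487.9) + 0.6(31.3) = 161.80 + 487.90 + 18.78 = 668.48
Combination 1 governs: N = 781.30 kN.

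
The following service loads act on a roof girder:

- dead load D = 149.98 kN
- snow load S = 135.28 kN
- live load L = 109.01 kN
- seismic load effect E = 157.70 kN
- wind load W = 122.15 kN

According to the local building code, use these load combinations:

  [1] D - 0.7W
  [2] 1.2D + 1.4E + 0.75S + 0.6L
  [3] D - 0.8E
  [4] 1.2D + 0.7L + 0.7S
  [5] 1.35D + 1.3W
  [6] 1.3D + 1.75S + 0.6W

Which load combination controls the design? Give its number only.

Combination 2

[1] 1.0(149.98) - 0.7(122.15) = 64.48
[2] 1.2(149.98) + 1.4(157.70) + 0.75(135.28) + 0.6(109.01) = 567.62
[3] 1.0(149.98) - 0.8(157.70) = 23.82
[4] 1.2(149.98) + 0.7(109.01) + 0.7(135.28) = 350.98
[5] 1.35(149.98) + 1.3(122.15) = 361.27
[6] 1.3(149.98) + 1.75(135.28) + 0.6(122.15) = 505.00
The largest value is 567.62 kN from combination 2.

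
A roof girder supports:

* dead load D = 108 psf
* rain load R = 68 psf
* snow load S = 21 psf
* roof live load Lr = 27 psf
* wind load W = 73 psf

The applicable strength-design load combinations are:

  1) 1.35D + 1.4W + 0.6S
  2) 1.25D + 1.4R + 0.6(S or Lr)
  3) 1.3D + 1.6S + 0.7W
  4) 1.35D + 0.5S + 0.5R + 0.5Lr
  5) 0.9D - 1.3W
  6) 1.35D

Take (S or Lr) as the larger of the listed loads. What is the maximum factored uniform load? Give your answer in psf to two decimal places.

(S or Lr) → Lr = 27 psf.
1) 1.35(108) + 1.4(73) + 0.6(21) = 145.80 + 102.20 + 12.60 = 260.60
2) 1.25(108) + 1.4(68) + 0.6(27) = 135.00 + 95.20 + 16.20 = 246.40
3) 1.3(108) + 1.6(21) + 0.7(73) = 140.40 + 33.60 + 51.10 = 225.10
4) 1.35(108) + 0.5(21) + 0.5(68) + 0.5(27) = 145.80 + 10.50 + 34.00 + 13.50 = 203.80
5) 0.9(108) - 1.3(73) = 97.20 - 94.90 = 2.30
6) 1.35(108) = 145.80
Maximum is from combination 1.

260.60 psf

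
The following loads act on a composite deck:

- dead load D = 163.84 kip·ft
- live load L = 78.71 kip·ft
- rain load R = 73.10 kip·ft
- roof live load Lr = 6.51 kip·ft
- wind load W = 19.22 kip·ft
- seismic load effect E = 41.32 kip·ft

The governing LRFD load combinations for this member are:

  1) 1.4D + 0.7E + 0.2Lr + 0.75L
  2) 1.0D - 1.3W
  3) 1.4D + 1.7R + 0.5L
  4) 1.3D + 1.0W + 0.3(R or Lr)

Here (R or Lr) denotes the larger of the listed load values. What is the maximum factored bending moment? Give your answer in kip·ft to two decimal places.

(R or Lr) → R = 73.10 kip·ft.
1) 1.4(163.84) + 0.7(41.32) + 0.2(6.51) + 0.75(78.71) = 229.38 + 28.92 + 1.30 + 59.03 = 318.63
2) 1.0(163.84) - 1.3(19.22) = 163.84 - 24.99 = 138.85
3) 1.4(163.84) + 1.7(73.10) + 0.5(78.71) = 393.00
4) 1.3(163.84) + 1.0(19.22) + 0.3(73.10) = 212.99 + 19.22 + 21.93 = 254.14
The controlling combination is 3, giving 393.00 kip·ft.

393.00 kip·ft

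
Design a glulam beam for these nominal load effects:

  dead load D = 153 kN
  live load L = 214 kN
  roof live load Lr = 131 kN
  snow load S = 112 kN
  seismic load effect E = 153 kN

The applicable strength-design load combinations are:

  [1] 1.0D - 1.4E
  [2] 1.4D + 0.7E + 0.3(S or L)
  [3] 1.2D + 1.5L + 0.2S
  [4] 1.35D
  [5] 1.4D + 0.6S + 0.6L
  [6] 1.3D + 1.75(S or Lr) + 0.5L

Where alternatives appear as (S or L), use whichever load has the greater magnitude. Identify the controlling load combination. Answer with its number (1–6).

(S or L) → L = 214 kN; (S or Lr) → Lr = 131 kN.
[1] 1.0(153) - 1.4(153) = 153.00 - 214.20 = -61.20
[2] 1.4(153) + 0.7(153) + 0.3(214) = 214.20 + 107.10 + 64.20 = 385.50
[3] 1.2(153) + 1.5(214) + 0.2(112) = 183.60 + 321.00 + 22.40 = 527.00
[4] 1.35(153) = 206.55
[5] 1.4(153) + 0.6(112) + 0.6(214) = 214.20 + 67.20 + 128.40 = 409.80
[6] 1.3(153) + 1.75(131) + 0.5(214) = 198.90 + 229.25 + 107.00 = 535.15
The largest value is 535.15 kN from combination 6.

Combination 6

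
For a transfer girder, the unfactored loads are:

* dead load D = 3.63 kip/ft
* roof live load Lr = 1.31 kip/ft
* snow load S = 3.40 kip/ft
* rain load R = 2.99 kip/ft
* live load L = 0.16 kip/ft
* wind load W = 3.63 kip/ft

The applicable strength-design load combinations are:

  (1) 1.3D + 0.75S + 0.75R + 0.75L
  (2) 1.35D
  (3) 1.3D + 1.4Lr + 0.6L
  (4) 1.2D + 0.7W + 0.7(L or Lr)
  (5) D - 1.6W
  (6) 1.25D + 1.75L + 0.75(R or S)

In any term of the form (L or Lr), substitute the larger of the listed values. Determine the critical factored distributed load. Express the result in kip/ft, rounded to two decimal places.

9.63 kip/ft

(L or Lr) → Lr = 1.31 kip/ft; (R or S) → S = 3.40 kip/ft.
(1) 1.3(3.63) + 0.75(3.40) + 0.75(2.99) + 0.75(0.16) = 4.72 + 2.55 + 2.24 + 0.12 = 9.63
(2) 1.35(3.63) = 4.90
(3) 1.3(3.63) + 1.4(1.31) + 0.6(0.16) = 4.72 + 1.83 + 0.10 = 6.65
(4) 1.2(3.63) + 0.7(3.63) + 0.7(1.31) = 7.81
(5) 1.0(3.63) - 1.6(3.63) = 3.63 - 5.81 = -2.18
(6) 1.25(3.63) + 1.75(0.16) + 0.75(3.40) = 4.54 + 0.28 + 2.55 = 7.37
Maximum is from combination 1.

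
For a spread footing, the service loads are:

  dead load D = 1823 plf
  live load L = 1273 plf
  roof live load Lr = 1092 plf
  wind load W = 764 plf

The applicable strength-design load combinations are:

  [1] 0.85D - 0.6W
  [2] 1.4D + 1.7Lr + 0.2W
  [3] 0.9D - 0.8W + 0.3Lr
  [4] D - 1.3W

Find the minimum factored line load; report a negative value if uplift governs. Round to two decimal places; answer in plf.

[1] 0.85(1823) - 0.6(764) = 1549.55 - 458.40 = 1091.15
[2] 1.4(1823) + 1.7(1092) + 0.2(764) = 2552.20 + 1856.40 + 152.80 = 4561.40
[3] 0.9(1823) - 0.8(764) + 0.3(1092) = 1640.70 - 611.20 + 327.60 = 1357.10
[4] 1.0(1823) - 1.3(764) = 1823.00 - 993.20 = 829.80
Combination 4 gives the minimum: 829.80 plf.

829.80 plf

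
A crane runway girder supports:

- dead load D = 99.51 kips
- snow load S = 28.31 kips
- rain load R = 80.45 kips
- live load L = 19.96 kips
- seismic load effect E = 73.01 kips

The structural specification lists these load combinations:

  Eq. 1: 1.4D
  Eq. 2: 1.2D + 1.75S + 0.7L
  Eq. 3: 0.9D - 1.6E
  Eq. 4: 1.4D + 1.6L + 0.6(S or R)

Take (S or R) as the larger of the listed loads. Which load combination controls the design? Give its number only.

(S or R) → R = 80.45 kips.
Eq. 1: 1.4(99.51) = 139.31
Eq. 2: 1.2(99.51) + 1.75(28.31) + 0.7(19.96) = 182.93
Eq. 3: 0.9(99.51) - 1.6(73.01) = 89.56 - 116.82 = -27.26
Eq. 4: 1.4(99.51) + 1.6(19.96) + 0.6(80.45) = 139.31 + 31.94 + 48.27 = 219.52
The largest value is 219.52 kips from combination 4.

Combination 4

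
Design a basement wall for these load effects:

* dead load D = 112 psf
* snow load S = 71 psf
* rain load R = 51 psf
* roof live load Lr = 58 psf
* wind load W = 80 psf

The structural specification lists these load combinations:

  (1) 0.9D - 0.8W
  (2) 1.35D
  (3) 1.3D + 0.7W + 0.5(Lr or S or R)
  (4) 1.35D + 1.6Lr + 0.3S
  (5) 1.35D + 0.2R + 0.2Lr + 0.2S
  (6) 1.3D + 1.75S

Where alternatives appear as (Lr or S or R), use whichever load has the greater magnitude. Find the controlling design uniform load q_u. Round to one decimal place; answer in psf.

269.9 psf

(Lr or S or R) → S = 71 psf.
(1) 0.9(112) - 0.8(80) = 36.8
(2) 1.35(112) = 151.2
(3) 1.3(112) + 0.7(80) + 0.5(71) = 237.1
(4) 1.35(112) + 1.6(58) + 0.3(71) = 265.3
(5) 1.35(112) + 0.2(51) + 0.2(58) + 0.2(71) = 187.2
(6) 1.3(112) + 1.75(71) = 269.9
Combination 6 governs: q_u = 269.9 psf.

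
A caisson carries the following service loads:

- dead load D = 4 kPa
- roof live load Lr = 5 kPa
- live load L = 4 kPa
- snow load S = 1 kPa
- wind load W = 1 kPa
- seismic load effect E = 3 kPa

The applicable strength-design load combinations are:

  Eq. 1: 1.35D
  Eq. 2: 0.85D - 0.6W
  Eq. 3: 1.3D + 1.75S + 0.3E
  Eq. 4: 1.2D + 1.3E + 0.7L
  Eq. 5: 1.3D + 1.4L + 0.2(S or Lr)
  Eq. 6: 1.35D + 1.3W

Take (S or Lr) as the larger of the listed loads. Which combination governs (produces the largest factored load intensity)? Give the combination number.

(S or Lr) → Lr = 5 kPa.
Eq. 1: 1.35(4) = 5.40
Eq. 2: 0.85(4) - 0.6(1) = 3.40 - 0.60 = 2.80
Eq. 3: 1.3(4) + 1.75(1) + 0.3(3) = 5.20 + 1.75 + 0.90 = 7.85
Eq. 4: 1.2(4) + 1.3(3) + 0.7(4) = 4.80 + 3.90 + 2.80 = 11.50
Eq. 5: 1.3(4) + 1.4(4) + 0.2(5) = 5.20 + 5.60 + 1.00 = 11.80
Eq. 6: 1.35(4) + 1.3(1) = 5.40 + 1.30 = 6.70
The largest value is 11.80 kPa from combination 5.

Combination 5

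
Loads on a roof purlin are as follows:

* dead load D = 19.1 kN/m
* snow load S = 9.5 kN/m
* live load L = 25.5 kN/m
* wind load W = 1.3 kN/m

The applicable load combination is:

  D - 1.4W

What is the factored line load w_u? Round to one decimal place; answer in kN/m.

17.3 kN/m

1.0(19.1) - 1.4(1.3) = 19.1 - 1.8 = 17.3
w_u = 17.3 kN/m.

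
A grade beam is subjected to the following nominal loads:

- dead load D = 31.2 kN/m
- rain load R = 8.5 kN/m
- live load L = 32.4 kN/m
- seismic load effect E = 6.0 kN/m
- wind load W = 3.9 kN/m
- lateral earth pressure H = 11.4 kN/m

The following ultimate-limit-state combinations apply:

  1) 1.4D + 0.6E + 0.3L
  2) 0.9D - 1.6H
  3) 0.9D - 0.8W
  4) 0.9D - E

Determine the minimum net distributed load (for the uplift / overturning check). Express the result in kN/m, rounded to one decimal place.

1) 1.4(31.2) + 0.6(6.0) + 0.3(32.4) = 43.7 + 3.6 + 9.7 = 57.0
2) 0.9(31.2) - 1.6(11.4) = 9.8
3) 0.9(31.2) - 0.8(3.9) = 28.1 - 3.1 = 25.0
4) 0.9(31.2) - 1.0(6.0) = 28.1 - 6.0 = 22.1
Combination 2 gives the minimum: 9.8 kN/m.

9.8 kN/m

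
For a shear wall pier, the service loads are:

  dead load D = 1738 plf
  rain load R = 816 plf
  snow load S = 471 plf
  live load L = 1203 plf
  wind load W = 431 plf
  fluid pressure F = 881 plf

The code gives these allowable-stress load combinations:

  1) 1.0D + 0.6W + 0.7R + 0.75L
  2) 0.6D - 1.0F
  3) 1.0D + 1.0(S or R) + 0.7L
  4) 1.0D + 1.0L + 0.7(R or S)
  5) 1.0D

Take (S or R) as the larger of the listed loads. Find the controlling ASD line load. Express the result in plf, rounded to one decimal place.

(S or R) → R = 816 plf; (R or S) → R = 816 plf.
1) 1.0(1738) + 0.6(431) + 0.7(816) + 0.75(1203) = 3470.1
2) 0.6(1738) - 1.0(881) = 161.8
3) 1.0(1738) + 1.0(816) + 0.7(1203) = 3396.1
4) 1.0(1738) + 1.0(1203) + 0.7(816) = 3512.2
5) 1.0(1738) = 1738.0
Maximum is from combination 4.

3512.2 plf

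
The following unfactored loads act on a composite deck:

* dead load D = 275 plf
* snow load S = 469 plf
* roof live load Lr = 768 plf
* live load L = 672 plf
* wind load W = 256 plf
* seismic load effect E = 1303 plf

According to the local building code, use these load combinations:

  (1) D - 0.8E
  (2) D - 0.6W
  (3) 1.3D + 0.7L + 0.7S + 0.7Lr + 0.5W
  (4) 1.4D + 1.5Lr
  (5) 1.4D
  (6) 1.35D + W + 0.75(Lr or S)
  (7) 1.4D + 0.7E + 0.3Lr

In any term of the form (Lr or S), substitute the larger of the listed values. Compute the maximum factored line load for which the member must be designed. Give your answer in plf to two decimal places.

(Lr or S) → Lr = 768 plf.
(1) 1.0(275) - 0.8(1303) = -767.40
(2) 1.0(275) - 0.6(256) = 121.40
(3) 1.3(275) + 0.7(672) + 0.7(469) + 0.7(768) + 0.5(256) = 1821.80
(4) 1.4(275) + 1.5(768) = 1537.00
(5) 1.4(275) = 385.00
(6) 1.35(275) + 1.0(256) + 0.75(768) = 1203.25
(7) 1.4(275) + 0.7(1303) + 0.3(768) = 1527.50
Combination 3 governs: w_u = 1821.80 plf.

1821.80 plf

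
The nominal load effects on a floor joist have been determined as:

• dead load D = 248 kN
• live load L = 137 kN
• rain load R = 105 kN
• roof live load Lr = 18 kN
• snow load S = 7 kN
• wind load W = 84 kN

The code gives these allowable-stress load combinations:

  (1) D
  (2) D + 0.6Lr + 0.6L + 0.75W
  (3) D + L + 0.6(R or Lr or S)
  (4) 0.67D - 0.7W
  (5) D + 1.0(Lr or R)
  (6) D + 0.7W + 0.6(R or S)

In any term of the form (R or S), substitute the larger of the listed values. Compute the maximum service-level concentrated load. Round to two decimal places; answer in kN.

(R or Lr or S) → R = 105 kN; (Lr or R) → R = 105 kN; (R or S) → R = 105 kN.
(1) 1.0(248) = 248.00
(2) 1.0(248) + 0.6(18) + 0.6(137) + 0.75(84) = 404.00
(3) 1.0(248) + 1.0(137) + 0.6(105) = 448.00
(4) 0.67(248) - 0.7(84) = 107.36
(5) 1.0(248) + 1.0(105) = 353.00
(6) 1.0(248) + 0.7(84) + 0.6(105) = 369.80
Maximum is from combination 3.

448.00 kN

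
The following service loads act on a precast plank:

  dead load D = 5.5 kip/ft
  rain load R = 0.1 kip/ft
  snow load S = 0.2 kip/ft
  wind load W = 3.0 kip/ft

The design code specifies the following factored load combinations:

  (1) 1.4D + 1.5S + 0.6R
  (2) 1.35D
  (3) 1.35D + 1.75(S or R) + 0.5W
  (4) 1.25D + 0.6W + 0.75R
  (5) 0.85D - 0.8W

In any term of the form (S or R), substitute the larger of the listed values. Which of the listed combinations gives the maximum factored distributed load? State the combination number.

Combination 3

(S or R) → S = 0.2 kip/ft.
(1) 1.4(5.5) + 1.5(0.2) + 0.6(0.1) = 7.70 + 0.30 + 0.06 = 8.06
(2) 1.35(5.5) = 7.43
(3) 1.35(5.5) + 1.75(0.2) + 0.5(3.0) = 7.43 + 0.35 + 1.50 = 9.28
(4) 1.25(5.5) + 0.6(3.0) + 0.75(0.1) = 8.75
(5) 0.85(5.5) - 0.8(3.0) = 4.68 - 2.40 = 2.28
The largest value is 9.28 kip/ft from combination 3.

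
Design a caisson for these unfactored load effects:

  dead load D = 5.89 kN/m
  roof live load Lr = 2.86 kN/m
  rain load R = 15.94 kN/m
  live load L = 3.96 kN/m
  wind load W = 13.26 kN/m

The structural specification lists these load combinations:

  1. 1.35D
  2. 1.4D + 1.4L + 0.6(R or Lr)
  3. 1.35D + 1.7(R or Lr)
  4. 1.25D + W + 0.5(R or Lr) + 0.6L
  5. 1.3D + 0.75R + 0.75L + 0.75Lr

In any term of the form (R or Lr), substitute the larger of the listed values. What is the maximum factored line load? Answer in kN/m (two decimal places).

35.05 kN/m

(R or Lr) → R = 15.94 kN/m.
1. 1.35(5.89) = 7.95
2. 1.4(5.89) + 1.4(3.96) + 0.6(15.94) = 8.25 + 5.54 + 9.56 = 23.35
3. 1.35(5.89) + 1.7(15.94) = 7.95 + 27.10 = 35.05
4. 1.25(5.89) + 1.0(13.26) + 0.5(15.94) + 0.6(3.96) = 7.36 + 13.26 + 7.97 + 2.38 = 30.97
5. 1.3(5.89) + 0.75(15.94) + 0.75(3.96) + 0.75(2.86) = 24.73
Combination 3 governs: w_u = 35.05 kN/m.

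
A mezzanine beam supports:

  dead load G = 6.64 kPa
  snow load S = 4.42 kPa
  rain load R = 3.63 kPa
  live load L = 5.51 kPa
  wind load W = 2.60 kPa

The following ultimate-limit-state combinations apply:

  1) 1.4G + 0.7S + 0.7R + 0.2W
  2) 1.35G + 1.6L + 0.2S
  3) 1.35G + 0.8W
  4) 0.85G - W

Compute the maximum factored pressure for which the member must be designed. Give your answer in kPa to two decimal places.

18.66 kPa

1) 1.4(6.64) + 0.7(4.42) + 0.7(3.63) + 0.2(2.60) = 9.30 + 3.09 + 2.54 + 0.52 = 15.45
2) 1.35(6.64) + 1.6(5.51) + 0.2(4.42) = 8.96 + 8.82 + 0.88 = 18.66
3) 1.35(6.64) + 0.8(2.60) = 8.96 + 2.08 = 11.04
4) 0.85(6.64) - 1.0(2.60) = 5.64 - 2.60 = 3.04
Combination 2 governs: p_u = 18.66 kPa.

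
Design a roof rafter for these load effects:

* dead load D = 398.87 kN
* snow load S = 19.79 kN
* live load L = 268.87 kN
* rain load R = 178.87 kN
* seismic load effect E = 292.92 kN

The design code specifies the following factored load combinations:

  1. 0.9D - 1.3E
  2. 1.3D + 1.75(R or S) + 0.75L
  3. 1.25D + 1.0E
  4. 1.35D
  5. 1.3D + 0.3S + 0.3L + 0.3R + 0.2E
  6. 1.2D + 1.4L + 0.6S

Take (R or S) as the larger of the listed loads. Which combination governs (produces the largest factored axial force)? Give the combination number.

Combination 2

(R or S) → R = 178.87 kN.
1. 0.9(398.87) - 1.3(292.92) = -21.81
2. 1.3(398.87) + 1.75(178.87) + 0.75(268.87) = 1033.21
3. 1.25(398.87) + 1.0(292.92) = 791.51
4. 1.35(398.87) = 538.47
5. 1.3(398.87) + 0.3(19.79) + 0.3(268.87) + 0.3(178.87) + 0.2(292.92) = 717.37
6. 1.2(398.87) + 1.4(268.87) + 0.6(19.79) = 866.94
The largest value is 1033.21 kN from combination 2.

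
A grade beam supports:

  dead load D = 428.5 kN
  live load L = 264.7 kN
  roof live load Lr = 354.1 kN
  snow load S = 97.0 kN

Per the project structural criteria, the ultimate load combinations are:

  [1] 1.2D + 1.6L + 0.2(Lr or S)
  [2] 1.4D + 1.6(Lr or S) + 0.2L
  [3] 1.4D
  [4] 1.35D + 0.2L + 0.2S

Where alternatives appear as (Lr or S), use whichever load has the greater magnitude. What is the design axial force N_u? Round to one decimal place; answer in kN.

(Lr or S) → Lr = 354.1 kN.
[1] 1.2(428.5) + 1.6(264.7) + 0.2(354.1) = 514.2 + 423.5 + 70.8 = 1008.5
[2] 1.4(428.5) + 1.6(354.1) + 0.2(264.7) = 599.9 + 566.6 + 52.9 = 1219.4
[3] 1.4(428.5) = 599.9
[4] 1.35(428.5) + 0.2(264.7) + 0.2(97.0) = 578.5 + 52.9 + 19.4 = 650.8
The controlling combination is 2, giving 1219.4 kN.

1219.4 kN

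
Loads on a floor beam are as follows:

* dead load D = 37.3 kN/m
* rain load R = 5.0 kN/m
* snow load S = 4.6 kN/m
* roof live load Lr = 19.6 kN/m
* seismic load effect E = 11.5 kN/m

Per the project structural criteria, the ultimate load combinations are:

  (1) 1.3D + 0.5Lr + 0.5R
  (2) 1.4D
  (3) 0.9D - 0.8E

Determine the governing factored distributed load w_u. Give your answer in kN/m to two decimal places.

60.79 kN/m

(1) 1.3(37.3) + 0.5(19.6) + 0.5(5.0) = 60.79
(2) 1.4(37.3) = 52.22
(3) 0.9(37.3) - 0.8(11.5) = 24.37
Combination 1 governs: w_u = 60.79 kN/m.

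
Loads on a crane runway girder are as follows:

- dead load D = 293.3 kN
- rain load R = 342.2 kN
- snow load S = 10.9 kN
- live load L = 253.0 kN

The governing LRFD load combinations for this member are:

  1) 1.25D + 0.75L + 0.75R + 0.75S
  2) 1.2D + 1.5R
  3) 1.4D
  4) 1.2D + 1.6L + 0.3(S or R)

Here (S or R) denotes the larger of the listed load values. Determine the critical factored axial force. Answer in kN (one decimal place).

(S or R) → R = 342.2 kN.
1) 1.25(293.3) + 0.75(253.0) + 0.75(342.2) + 0.75(10.9) = 821.2
2) 1.2(293.3) + 1.5(342.2) = 352.0 + 513.3 = 865.3
3) 1.4(293.3) = 410.6
4) 1.2(293.3) + 1.6(253.0) + 0.3(342.2) = 859.4
Maximum is from combination 2.

865.3 kN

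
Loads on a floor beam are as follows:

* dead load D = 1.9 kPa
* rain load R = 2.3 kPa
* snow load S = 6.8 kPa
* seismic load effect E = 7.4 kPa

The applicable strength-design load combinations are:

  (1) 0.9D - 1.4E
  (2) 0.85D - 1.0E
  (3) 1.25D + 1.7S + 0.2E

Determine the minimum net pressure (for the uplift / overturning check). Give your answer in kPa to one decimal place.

-8.7 kPa

(1) 0.9(1.9) - 1.4(7.4) = 1.7 - 10.4 = -8.7
(2) 0.85(1.9) - 1.0(7.4) = 1.6 - 7.4 = -5.8
(3) 1.25(1.9) + 1.7(6.8) + 0.2(7.4) = 15.4
Combination 1 gives the minimum: -8.7 kPa.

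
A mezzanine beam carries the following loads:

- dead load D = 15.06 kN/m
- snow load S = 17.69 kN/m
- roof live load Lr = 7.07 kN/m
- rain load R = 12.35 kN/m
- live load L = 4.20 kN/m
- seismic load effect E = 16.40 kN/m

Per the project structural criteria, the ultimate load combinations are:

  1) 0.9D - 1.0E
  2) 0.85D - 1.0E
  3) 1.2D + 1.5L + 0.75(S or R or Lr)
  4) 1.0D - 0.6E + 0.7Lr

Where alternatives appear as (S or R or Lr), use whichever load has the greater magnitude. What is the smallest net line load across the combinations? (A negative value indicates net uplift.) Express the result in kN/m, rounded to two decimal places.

-3.60 kN/m

(S or R or Lr) → S = 17.69 kN/m.
1) 0.9(15.06) - 1.0(16.40) = -2.85
2) 0.85(15.06) - 1.0(16.40) = -3.60
3) 1.2(15.06) + 1.5(4.20) + 0.75(17.69) = 37.64
4) 1.0(15.06) - 0.6(16.40) + 0.7(7.07) = 10.17
Combination 2 gives the minimum: -3.60 kN/m.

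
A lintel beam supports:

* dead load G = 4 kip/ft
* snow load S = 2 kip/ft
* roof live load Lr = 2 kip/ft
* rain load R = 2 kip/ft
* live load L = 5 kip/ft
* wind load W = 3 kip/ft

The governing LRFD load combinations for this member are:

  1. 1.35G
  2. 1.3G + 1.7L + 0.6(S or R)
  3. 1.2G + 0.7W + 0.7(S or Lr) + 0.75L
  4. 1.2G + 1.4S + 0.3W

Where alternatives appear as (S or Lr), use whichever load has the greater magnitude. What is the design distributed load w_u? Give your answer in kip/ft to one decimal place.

(S or R) → S = 2 kip/ft; (S or Lr) → S = 2 kip/ft.
1. 1.35(4) = 5.4
2. 1.3(4) + 1.7(5) + 0.6(2) = 14.9
3. 1.2(4) + 0.7(3) + 0.7(2) + 0.75(5) = 12.1
4. 1.2(4) + 1.4(2) + 0.3(3) = 8.5
Maximum is from combination 2.

14.9 kip/ft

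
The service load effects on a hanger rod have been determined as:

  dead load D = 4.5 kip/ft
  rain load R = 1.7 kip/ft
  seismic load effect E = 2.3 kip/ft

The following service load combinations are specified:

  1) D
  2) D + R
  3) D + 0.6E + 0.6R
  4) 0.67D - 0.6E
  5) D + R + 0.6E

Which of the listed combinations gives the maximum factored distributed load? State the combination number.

Combination 5

1) 1.0(4.5) = 4.5
2) 1.0(4.5) + 1.0(1.7) = 6.2
3) 1.0(4.5) + 0.6(2.3) + 0.6(1.7) = 6.9
4) 0.67(4.5) - 0.6(2.3) = 1.6
5) 1.0(4.5) + 1.0(1.7) + 0.6(2.3) = 7.6
The largest value is 7.6 kip/ft from combination 5.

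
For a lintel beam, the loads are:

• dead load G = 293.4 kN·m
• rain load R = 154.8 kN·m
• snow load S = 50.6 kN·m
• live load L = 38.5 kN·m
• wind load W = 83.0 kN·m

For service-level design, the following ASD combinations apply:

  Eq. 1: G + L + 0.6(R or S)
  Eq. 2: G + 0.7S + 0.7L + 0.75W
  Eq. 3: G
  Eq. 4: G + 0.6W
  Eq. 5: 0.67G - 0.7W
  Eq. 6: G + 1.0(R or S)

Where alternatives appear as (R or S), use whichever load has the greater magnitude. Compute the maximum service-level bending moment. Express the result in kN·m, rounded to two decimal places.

(R or S) → R = 154.8 kN·m.
Eq. 1: 1.0(293.4) + 1.0(38.5) + 0.6(154.8) = 424.78
Eq. 2: 1.0(293.4) + 0.7(50.6) + 0.7(38.5) + 0.75(83.0) = 418.02
Eq. 3: 1.0(293.4) = 293.40
Eq. 4: 1.0(293.4) + 0.6(83.0) = 343.20
Eq. 5: 0.67(293.4) - 0.7(83.0) = 138.48
Eq. 6: 1.0(293.4) + 1.0(154.8) = 448.20
Combination 6 governs: M = 448.20 kN·m.

448.20 kN·m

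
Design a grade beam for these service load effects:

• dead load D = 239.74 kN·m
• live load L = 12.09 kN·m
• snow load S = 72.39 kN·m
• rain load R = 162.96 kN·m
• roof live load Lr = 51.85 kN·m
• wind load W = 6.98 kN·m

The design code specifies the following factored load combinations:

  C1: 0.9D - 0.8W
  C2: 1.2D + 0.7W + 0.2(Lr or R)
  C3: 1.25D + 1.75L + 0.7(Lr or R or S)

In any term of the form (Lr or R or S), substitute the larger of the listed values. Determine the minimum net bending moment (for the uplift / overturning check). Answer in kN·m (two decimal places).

210.18 kN·m

(Lr or R) → R = 162.96 kN·m; (Lr or R or S) → R = 162.96 kN·m.
C1: 0.9(239.74) - 0.8(6.98) = 210.18
C2: 1.2(239.74) + 0.7(6.98) + 0.2(162.96) = 287.69 + 4.89 + 32.59 = 325.17
C3: 1.25(239.74) + 1.75(12.09) + 0.7(162.96) = 434.90
Combination 1 gives the minimum: 210.18 kN·m.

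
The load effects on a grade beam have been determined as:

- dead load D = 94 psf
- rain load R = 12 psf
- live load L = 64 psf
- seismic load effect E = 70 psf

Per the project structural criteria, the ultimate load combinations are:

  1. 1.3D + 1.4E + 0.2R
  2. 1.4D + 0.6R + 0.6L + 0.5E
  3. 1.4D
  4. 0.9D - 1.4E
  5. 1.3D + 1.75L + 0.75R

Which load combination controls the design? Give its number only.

Combination 5

1. 1.3(94) + 1.4(70) + 0.2(12) = 122.2 + 98.0 + 2.4 = 222.6
2. 1.4(94) + 0.6(12) + 0.6(64) + 0.5(70) = 131.6 + 7.2 + 38.4 + 35.0 = 212.2
3. 1.4(94) = 131.6
4. 0.9(94) - 1.4(70) = 84.6 - 98.0 = -13.4
5. 1.3(94) + 1.75(64) + 0.75(12) = 122.2 + 112.0 + 9.0 = 243.2
The largest value is 243.2 psf from combination 5.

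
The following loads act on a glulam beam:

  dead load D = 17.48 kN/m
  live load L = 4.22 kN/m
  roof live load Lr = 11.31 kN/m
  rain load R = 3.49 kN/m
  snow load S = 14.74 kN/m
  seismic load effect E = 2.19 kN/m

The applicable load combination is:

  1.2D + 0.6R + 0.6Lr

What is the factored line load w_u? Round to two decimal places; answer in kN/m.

29.86 kN/m

1.2(17.48) + 0.6(3.49) + 0.6(11.31) = 20.98 + 2.09 + 6.79 = 29.86
w_u = 29.86 kN/m.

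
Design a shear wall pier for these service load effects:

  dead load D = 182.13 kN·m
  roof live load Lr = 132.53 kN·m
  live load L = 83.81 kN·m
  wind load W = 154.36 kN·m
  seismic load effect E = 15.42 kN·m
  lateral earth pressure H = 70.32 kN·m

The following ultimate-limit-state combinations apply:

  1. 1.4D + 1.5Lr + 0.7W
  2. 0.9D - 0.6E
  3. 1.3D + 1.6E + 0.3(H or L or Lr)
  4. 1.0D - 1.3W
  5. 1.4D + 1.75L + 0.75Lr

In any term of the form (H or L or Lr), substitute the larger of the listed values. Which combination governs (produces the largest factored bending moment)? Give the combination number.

Combination 1

(H or L or Lr) → Lr = 132.53 kN·m.
1. 1.4(182.13) + 1.5(132.53) + 0.7(154.36) = 254.98 + 198.80 + 108.05 = 561.83
2. 0.9(182.13) - 0.6(15.42) = 163.92 - 9.25 = 154.67
3. 1.3(182.13) + 1.6(15.42) + 0.3(132.53) = 236.77 + 24.67 + 39.76 = 301.20
4. 1.0(182.13) - 1.3(154.36) = 182.13 - 200.67 = -18.54
5. 1.4(182.13) + 1.75(83.81) + 0.75(132.53) = 254.98 + 146.67 + 99.40 = 501.05
The largest value is 561.83 kN·m from combination 1.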